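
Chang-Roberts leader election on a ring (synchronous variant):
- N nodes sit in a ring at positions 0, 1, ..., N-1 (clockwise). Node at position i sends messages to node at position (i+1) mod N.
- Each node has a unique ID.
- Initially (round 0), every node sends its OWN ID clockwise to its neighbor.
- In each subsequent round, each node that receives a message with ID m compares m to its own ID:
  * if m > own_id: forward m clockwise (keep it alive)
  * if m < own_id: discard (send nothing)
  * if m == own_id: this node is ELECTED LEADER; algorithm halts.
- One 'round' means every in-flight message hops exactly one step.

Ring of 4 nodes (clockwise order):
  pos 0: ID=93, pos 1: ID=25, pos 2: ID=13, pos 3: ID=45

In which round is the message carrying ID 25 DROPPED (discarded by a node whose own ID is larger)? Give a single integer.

Answer: 2

Derivation:
Round 1: pos1(id25) recv 93: fwd; pos2(id13) recv 25: fwd; pos3(id45) recv 13: drop; pos0(id93) recv 45: drop
Round 2: pos2(id13) recv 93: fwd; pos3(id45) recv 25: drop
Round 3: pos3(id45) recv 93: fwd
Round 4: pos0(id93) recv 93: ELECTED
Message ID 25 originates at pos 1; dropped at pos 3 in round 2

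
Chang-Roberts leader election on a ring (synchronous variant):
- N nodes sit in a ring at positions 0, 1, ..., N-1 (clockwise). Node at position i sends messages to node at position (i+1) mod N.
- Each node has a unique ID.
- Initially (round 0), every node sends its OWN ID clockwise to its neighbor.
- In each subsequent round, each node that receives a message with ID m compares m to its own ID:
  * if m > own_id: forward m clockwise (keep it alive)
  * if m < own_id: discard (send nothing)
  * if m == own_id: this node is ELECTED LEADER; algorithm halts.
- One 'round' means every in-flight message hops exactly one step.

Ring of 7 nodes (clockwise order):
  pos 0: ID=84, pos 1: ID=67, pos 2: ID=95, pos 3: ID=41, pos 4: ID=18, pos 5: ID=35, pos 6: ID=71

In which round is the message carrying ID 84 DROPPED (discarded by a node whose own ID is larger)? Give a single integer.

Round 1: pos1(id67) recv 84: fwd; pos2(id95) recv 67: drop; pos3(id41) recv 95: fwd; pos4(id18) recv 41: fwd; pos5(id35) recv 18: drop; pos6(id71) recv 35: drop; pos0(id84) recv 71: drop
Round 2: pos2(id95) recv 84: drop; pos4(id18) recv 95: fwd; pos5(id35) recv 41: fwd
Round 3: pos5(id35) recv 95: fwd; pos6(id71) recv 41: drop
Round 4: pos6(id71) recv 95: fwd
Round 5: pos0(id84) recv 95: fwd
Round 6: pos1(id67) recv 95: fwd
Round 7: pos2(id95) recv 95: ELECTED
Message ID 84 originates at pos 0; dropped at pos 2 in round 2

Answer: 2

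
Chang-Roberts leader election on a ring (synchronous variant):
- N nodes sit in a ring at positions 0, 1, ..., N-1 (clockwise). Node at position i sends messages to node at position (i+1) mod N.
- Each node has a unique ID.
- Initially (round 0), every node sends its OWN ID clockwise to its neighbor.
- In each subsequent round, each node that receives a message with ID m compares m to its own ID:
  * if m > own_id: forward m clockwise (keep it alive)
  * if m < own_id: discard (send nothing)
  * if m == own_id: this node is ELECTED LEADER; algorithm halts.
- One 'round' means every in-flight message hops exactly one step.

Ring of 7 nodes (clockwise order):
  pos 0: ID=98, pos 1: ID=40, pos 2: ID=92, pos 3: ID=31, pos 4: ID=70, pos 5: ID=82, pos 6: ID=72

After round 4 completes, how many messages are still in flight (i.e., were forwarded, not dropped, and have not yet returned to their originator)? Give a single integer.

Round 1: pos1(id40) recv 98: fwd; pos2(id92) recv 40: drop; pos3(id31) recv 92: fwd; pos4(id70) recv 31: drop; pos5(id82) recv 70: drop; pos6(id72) recv 82: fwd; pos0(id98) recv 72: drop
Round 2: pos2(id92) recv 98: fwd; pos4(id70) recv 92: fwd; pos0(id98) recv 82: drop
Round 3: pos3(id31) recv 98: fwd; pos5(id82) recv 92: fwd
Round 4: pos4(id70) recv 98: fwd; pos6(id72) recv 92: fwd
After round 4: 2 messages still in flight

Answer: 2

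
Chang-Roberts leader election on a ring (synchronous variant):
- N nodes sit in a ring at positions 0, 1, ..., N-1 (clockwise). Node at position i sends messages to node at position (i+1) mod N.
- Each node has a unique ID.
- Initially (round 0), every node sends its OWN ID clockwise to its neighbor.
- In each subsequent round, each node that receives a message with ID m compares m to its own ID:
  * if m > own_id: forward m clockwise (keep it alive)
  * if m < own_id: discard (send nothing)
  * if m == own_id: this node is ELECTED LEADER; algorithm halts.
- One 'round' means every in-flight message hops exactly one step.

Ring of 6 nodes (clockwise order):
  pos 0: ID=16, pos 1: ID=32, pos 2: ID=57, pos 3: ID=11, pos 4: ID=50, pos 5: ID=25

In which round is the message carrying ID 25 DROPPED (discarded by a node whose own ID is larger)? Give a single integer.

Round 1: pos1(id32) recv 16: drop; pos2(id57) recv 32: drop; pos3(id11) recv 57: fwd; pos4(id50) recv 11: drop; pos5(id25) recv 50: fwd; pos0(id16) recv 25: fwd
Round 2: pos4(id50) recv 57: fwd; pos0(id16) recv 50: fwd; pos1(id32) recv 25: drop
Round 3: pos5(id25) recv 57: fwd; pos1(id32) recv 50: fwd
Round 4: pos0(id16) recv 57: fwd; pos2(id57) recv 50: drop
Round 5: pos1(id32) recv 57: fwd
Round 6: pos2(id57) recv 57: ELECTED
Message ID 25 originates at pos 5; dropped at pos 1 in round 2

Answer: 2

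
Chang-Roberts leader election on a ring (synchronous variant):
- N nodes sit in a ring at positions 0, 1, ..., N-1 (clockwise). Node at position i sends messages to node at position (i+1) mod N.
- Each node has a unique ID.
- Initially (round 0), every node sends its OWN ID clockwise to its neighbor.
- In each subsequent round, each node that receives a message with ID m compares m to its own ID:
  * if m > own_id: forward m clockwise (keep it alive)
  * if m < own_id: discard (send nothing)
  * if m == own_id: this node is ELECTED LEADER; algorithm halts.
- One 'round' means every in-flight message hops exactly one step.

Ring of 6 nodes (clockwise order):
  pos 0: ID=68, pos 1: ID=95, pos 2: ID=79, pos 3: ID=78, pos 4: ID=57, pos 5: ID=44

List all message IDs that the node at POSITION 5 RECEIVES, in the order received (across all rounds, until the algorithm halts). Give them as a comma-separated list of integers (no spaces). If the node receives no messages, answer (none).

Answer: 57,78,79,95

Derivation:
Round 1: pos1(id95) recv 68: drop; pos2(id79) recv 95: fwd; pos3(id78) recv 79: fwd; pos4(id57) recv 78: fwd; pos5(id44) recv 57: fwd; pos0(id68) recv 44: drop
Round 2: pos3(id78) recv 95: fwd; pos4(id57) recv 79: fwd; pos5(id44) recv 78: fwd; pos0(id68) recv 57: drop
Round 3: pos4(id57) recv 95: fwd; pos5(id44) recv 79: fwd; pos0(id68) recv 78: fwd
Round 4: pos5(id44) recv 95: fwd; pos0(id68) recv 79: fwd; pos1(id95) recv 78: drop
Round 5: pos0(id68) recv 95: fwd; pos1(id95) recv 79: drop
Round 6: pos1(id95) recv 95: ELECTED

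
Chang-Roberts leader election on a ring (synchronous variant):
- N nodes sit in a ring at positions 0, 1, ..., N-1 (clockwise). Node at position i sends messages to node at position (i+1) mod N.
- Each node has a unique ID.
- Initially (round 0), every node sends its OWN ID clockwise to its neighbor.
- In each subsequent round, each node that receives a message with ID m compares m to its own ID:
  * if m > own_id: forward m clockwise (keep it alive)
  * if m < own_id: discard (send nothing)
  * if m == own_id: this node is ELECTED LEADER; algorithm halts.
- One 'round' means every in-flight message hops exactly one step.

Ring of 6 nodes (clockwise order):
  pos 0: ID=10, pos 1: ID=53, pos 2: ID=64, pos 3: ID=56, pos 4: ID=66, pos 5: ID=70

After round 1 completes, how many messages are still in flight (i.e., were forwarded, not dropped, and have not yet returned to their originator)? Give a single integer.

Round 1: pos1(id53) recv 10: drop; pos2(id64) recv 53: drop; pos3(id56) recv 64: fwd; pos4(id66) recv 56: drop; pos5(id70) recv 66: drop; pos0(id10) recv 70: fwd
After round 1: 2 messages still in flight

Answer: 2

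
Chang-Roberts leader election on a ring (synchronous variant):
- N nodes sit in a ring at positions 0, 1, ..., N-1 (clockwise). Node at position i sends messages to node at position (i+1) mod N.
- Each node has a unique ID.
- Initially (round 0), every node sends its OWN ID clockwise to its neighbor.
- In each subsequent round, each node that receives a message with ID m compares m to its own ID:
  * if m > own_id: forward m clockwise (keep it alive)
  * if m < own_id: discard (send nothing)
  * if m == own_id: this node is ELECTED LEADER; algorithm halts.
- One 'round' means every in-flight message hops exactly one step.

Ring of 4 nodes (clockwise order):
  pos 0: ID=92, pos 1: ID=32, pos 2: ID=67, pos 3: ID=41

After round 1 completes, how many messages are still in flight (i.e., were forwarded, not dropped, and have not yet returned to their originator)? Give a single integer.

Answer: 2

Derivation:
Round 1: pos1(id32) recv 92: fwd; pos2(id67) recv 32: drop; pos3(id41) recv 67: fwd; pos0(id92) recv 41: drop
After round 1: 2 messages still in flight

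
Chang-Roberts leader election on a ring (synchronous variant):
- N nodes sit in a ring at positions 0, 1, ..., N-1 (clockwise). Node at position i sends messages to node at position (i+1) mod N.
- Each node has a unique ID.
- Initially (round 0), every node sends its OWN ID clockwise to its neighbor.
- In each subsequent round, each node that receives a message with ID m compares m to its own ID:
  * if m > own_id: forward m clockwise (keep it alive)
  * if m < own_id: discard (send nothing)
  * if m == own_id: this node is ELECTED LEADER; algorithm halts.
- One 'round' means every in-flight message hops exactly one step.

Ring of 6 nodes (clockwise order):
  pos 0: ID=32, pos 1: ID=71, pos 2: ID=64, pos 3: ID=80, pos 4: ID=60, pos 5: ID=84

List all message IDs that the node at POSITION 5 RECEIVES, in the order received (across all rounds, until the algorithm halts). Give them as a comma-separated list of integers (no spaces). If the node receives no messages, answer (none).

Answer: 60,80,84

Derivation:
Round 1: pos1(id71) recv 32: drop; pos2(id64) recv 71: fwd; pos3(id80) recv 64: drop; pos4(id60) recv 80: fwd; pos5(id84) recv 60: drop; pos0(id32) recv 84: fwd
Round 2: pos3(id80) recv 71: drop; pos5(id84) recv 80: drop; pos1(id71) recv 84: fwd
Round 3: pos2(id64) recv 84: fwd
Round 4: pos3(id80) recv 84: fwd
Round 5: pos4(id60) recv 84: fwd
Round 6: pos5(id84) recv 84: ELECTED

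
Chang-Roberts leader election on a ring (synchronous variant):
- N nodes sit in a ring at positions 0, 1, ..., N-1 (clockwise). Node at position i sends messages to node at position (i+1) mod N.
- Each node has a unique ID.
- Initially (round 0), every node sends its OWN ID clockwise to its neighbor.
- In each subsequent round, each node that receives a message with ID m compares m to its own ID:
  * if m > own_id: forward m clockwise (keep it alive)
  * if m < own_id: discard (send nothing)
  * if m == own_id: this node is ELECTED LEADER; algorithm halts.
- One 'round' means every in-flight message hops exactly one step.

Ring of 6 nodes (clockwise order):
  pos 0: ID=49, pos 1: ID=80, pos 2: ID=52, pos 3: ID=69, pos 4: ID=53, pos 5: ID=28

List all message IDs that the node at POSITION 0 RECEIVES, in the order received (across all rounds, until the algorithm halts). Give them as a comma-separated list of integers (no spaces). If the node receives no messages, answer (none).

Round 1: pos1(id80) recv 49: drop; pos2(id52) recv 80: fwd; pos3(id69) recv 52: drop; pos4(id53) recv 69: fwd; pos5(id28) recv 53: fwd; pos0(id49) recv 28: drop
Round 2: pos3(id69) recv 80: fwd; pos5(id28) recv 69: fwd; pos0(id49) recv 53: fwd
Round 3: pos4(id53) recv 80: fwd; pos0(id49) recv 69: fwd; pos1(id80) recv 53: drop
Round 4: pos5(id28) recv 80: fwd; pos1(id80) recv 69: drop
Round 5: pos0(id49) recv 80: fwd
Round 6: pos1(id80) recv 80: ELECTED

Answer: 28,53,69,80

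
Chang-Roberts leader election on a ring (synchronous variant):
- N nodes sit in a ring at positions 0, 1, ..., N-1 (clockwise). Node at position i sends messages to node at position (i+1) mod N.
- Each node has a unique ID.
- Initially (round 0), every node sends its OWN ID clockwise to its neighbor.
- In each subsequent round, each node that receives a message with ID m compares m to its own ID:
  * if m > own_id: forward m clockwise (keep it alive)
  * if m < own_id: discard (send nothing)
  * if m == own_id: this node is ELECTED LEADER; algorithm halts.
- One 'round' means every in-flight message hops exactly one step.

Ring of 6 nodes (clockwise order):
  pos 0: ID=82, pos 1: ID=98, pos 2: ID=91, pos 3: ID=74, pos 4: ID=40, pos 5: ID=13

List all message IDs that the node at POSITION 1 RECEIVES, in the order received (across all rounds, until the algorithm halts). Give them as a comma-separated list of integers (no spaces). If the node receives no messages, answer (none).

Round 1: pos1(id98) recv 82: drop; pos2(id91) recv 98: fwd; pos3(id74) recv 91: fwd; pos4(id40) recv 74: fwd; pos5(id13) recv 40: fwd; pos0(id82) recv 13: drop
Round 2: pos3(id74) recv 98: fwd; pos4(id40) recv 91: fwd; pos5(id13) recv 74: fwd; pos0(id82) recv 40: drop
Round 3: pos4(id40) recv 98: fwd; pos5(id13) recv 91: fwd; pos0(id82) recv 74: drop
Round 4: pos5(id13) recv 98: fwd; pos0(id82) recv 91: fwd
Round 5: pos0(id82) recv 98: fwd; pos1(id98) recv 91: drop
Round 6: pos1(id98) recv 98: ELECTED

Answer: 82,91,98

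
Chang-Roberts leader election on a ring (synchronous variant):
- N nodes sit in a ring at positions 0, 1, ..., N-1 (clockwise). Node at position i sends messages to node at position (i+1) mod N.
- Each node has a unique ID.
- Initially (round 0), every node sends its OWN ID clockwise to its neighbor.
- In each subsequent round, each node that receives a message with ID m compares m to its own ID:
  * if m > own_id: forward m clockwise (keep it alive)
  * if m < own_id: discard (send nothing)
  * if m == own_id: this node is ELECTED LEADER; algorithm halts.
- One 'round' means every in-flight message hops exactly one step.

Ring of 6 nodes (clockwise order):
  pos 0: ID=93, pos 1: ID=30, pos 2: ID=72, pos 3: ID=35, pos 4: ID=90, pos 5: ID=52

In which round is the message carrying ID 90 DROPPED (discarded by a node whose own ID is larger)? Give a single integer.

Answer: 2

Derivation:
Round 1: pos1(id30) recv 93: fwd; pos2(id72) recv 30: drop; pos3(id35) recv 72: fwd; pos4(id90) recv 35: drop; pos5(id52) recv 90: fwd; pos0(id93) recv 52: drop
Round 2: pos2(id72) recv 93: fwd; pos4(id90) recv 72: drop; pos0(id93) recv 90: drop
Round 3: pos3(id35) recv 93: fwd
Round 4: pos4(id90) recv 93: fwd
Round 5: pos5(id52) recv 93: fwd
Round 6: pos0(id93) recv 93: ELECTED
Message ID 90 originates at pos 4; dropped at pos 0 in round 2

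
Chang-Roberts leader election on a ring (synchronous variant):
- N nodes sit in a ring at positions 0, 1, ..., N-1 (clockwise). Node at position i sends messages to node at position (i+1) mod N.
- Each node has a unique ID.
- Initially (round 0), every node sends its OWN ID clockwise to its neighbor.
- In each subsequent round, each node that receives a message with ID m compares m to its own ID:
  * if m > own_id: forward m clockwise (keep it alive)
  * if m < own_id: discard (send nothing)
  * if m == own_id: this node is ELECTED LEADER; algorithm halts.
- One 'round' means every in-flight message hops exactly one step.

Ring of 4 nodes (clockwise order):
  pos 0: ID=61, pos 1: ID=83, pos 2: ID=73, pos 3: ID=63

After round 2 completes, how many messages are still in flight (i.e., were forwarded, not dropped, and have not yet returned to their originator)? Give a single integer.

Round 1: pos1(id83) recv 61: drop; pos2(id73) recv 83: fwd; pos3(id63) recv 73: fwd; pos0(id61) recv 63: fwd
Round 2: pos3(id63) recv 83: fwd; pos0(id61) recv 73: fwd; pos1(id83) recv 63: drop
After round 2: 2 messages still in flight

Answer: 2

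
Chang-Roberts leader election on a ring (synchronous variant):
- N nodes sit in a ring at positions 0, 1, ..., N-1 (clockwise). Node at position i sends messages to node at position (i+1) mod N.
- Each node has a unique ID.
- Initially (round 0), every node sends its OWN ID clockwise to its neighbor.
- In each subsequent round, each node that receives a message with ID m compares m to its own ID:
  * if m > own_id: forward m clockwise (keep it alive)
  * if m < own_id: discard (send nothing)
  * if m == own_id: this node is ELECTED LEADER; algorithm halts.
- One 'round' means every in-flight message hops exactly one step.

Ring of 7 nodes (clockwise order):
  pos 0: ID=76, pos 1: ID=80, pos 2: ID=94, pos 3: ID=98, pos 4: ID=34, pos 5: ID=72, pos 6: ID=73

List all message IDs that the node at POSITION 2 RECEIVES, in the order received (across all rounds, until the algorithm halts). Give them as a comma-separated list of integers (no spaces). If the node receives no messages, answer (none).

Answer: 80,98

Derivation:
Round 1: pos1(id80) recv 76: drop; pos2(id94) recv 80: drop; pos3(id98) recv 94: drop; pos4(id34) recv 98: fwd; pos5(id72) recv 34: drop; pos6(id73) recv 72: drop; pos0(id76) recv 73: drop
Round 2: pos5(id72) recv 98: fwd
Round 3: pos6(id73) recv 98: fwd
Round 4: pos0(id76) recv 98: fwd
Round 5: pos1(id80) recv 98: fwd
Round 6: pos2(id94) recv 98: fwd
Round 7: pos3(id98) recv 98: ELECTED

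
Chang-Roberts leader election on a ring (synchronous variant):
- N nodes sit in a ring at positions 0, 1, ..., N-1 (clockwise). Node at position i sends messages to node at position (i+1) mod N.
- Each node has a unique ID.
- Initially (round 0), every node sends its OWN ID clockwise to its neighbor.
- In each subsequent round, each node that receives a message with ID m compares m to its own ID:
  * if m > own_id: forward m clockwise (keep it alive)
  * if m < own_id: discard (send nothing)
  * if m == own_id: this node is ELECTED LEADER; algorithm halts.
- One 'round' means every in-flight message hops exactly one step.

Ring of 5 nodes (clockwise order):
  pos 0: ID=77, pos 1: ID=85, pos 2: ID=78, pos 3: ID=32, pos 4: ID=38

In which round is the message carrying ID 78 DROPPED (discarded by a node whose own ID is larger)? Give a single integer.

Answer: 4

Derivation:
Round 1: pos1(id85) recv 77: drop; pos2(id78) recv 85: fwd; pos3(id32) recv 78: fwd; pos4(id38) recv 32: drop; pos0(id77) recv 38: drop
Round 2: pos3(id32) recv 85: fwd; pos4(id38) recv 78: fwd
Round 3: pos4(id38) recv 85: fwd; pos0(id77) recv 78: fwd
Round 4: pos0(id77) recv 85: fwd; pos1(id85) recv 78: drop
Round 5: pos1(id85) recv 85: ELECTED
Message ID 78 originates at pos 2; dropped at pos 1 in round 4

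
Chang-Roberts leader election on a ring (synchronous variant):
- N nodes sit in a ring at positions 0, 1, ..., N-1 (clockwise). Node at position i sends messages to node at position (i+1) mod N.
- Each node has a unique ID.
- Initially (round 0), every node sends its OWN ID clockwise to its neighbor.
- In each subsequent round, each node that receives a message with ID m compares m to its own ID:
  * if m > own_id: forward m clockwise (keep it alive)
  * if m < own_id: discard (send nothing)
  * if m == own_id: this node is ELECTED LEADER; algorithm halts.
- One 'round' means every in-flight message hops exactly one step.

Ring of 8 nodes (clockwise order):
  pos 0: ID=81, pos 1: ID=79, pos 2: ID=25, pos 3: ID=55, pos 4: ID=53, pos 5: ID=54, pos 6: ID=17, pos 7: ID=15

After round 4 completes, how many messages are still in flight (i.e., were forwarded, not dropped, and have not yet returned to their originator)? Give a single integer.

Round 1: pos1(id79) recv 81: fwd; pos2(id25) recv 79: fwd; pos3(id55) recv 25: drop; pos4(id53) recv 55: fwd; pos5(id54) recv 53: drop; pos6(id17) recv 54: fwd; pos7(id15) recv 17: fwd; pos0(id81) recv 15: drop
Round 2: pos2(id25) recv 81: fwd; pos3(id55) recv 79: fwd; pos5(id54) recv 55: fwd; pos7(id15) recv 54: fwd; pos0(id81) recv 17: drop
Round 3: pos3(id55) recv 81: fwd; pos4(id53) recv 79: fwd; pos6(id17) recv 55: fwd; pos0(id81) recv 54: drop
Round 4: pos4(id53) recv 81: fwd; pos5(id54) recv 79: fwd; pos7(id15) recv 55: fwd
After round 4: 3 messages still in flight

Answer: 3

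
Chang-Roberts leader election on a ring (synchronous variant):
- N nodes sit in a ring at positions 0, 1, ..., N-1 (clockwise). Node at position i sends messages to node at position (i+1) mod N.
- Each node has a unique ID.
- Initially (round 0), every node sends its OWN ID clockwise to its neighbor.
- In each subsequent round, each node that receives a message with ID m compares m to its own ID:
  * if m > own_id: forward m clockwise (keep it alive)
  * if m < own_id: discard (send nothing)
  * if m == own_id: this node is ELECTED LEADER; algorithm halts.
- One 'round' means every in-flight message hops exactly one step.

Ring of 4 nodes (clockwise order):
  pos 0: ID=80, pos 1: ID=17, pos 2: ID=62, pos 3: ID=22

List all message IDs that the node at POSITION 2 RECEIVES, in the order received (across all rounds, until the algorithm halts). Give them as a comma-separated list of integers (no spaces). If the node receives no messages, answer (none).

Round 1: pos1(id17) recv 80: fwd; pos2(id62) recv 17: drop; pos3(id22) recv 62: fwd; pos0(id80) recv 22: drop
Round 2: pos2(id62) recv 80: fwd; pos0(id80) recv 62: drop
Round 3: pos3(id22) recv 80: fwd
Round 4: pos0(id80) recv 80: ELECTED

Answer: 17,80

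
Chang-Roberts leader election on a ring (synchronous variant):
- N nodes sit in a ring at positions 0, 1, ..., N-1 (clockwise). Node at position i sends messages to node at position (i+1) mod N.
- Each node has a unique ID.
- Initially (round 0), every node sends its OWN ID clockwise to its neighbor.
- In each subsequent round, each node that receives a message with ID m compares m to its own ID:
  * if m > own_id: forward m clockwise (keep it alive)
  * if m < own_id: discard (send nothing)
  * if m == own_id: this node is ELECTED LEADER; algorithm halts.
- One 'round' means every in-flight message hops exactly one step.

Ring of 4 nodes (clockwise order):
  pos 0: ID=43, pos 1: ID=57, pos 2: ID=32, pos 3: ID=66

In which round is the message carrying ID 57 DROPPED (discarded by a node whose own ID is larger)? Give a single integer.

Round 1: pos1(id57) recv 43: drop; pos2(id32) recv 57: fwd; pos3(id66) recv 32: drop; pos0(id43) recv 66: fwd
Round 2: pos3(id66) recv 57: drop; pos1(id57) recv 66: fwd
Round 3: pos2(id32) recv 66: fwd
Round 4: pos3(id66) recv 66: ELECTED
Message ID 57 originates at pos 1; dropped at pos 3 in round 2

Answer: 2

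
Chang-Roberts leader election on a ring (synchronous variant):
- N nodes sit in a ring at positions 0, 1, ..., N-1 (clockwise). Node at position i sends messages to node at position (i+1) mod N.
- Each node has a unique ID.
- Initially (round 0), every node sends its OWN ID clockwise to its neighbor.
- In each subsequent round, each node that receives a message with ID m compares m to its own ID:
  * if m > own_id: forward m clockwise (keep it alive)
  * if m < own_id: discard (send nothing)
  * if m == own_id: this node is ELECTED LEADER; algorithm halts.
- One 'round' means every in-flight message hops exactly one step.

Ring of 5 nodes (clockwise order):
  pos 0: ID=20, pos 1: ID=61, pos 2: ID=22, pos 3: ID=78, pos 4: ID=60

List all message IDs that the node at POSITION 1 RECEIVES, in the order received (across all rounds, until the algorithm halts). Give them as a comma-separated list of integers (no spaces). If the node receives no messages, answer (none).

Answer: 20,60,78

Derivation:
Round 1: pos1(id61) recv 20: drop; pos2(id22) recv 61: fwd; pos3(id78) recv 22: drop; pos4(id60) recv 78: fwd; pos0(id20) recv 60: fwd
Round 2: pos3(id78) recv 61: drop; pos0(id20) recv 78: fwd; pos1(id61) recv 60: drop
Round 3: pos1(id61) recv 78: fwd
Round 4: pos2(id22) recv 78: fwd
Round 5: pos3(id78) recv 78: ELECTED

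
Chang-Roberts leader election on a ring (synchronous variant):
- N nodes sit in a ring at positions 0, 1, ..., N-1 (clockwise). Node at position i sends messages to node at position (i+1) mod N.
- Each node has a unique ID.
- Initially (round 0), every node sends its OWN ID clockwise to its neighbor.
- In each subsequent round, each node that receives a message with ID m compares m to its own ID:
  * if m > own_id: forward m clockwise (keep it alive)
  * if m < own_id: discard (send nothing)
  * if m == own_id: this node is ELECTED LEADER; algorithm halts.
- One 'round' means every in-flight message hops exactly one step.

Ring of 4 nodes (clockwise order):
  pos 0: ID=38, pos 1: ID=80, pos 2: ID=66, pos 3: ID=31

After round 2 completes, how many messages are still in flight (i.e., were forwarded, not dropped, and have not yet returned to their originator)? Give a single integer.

Answer: 2

Derivation:
Round 1: pos1(id80) recv 38: drop; pos2(id66) recv 80: fwd; pos3(id31) recv 66: fwd; pos0(id38) recv 31: drop
Round 2: pos3(id31) recv 80: fwd; pos0(id38) recv 66: fwd
After round 2: 2 messages still in flight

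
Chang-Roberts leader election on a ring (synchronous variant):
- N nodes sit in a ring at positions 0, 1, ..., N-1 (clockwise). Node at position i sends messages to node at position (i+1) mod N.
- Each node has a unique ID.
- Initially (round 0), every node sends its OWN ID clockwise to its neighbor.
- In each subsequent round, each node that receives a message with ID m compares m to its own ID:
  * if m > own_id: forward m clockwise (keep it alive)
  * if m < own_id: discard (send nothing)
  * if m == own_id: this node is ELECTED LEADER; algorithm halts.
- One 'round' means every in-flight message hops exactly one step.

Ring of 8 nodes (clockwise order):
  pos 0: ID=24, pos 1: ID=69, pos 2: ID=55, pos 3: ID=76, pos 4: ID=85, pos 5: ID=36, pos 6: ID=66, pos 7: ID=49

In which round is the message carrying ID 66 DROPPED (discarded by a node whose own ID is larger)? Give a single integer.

Round 1: pos1(id69) recv 24: drop; pos2(id55) recv 69: fwd; pos3(id76) recv 55: drop; pos4(id85) recv 76: drop; pos5(id36) recv 85: fwd; pos6(id66) recv 36: drop; pos7(id49) recv 66: fwd; pos0(id24) recv 49: fwd
Round 2: pos3(id76) recv 69: drop; pos6(id66) recv 85: fwd; pos0(id24) recv 66: fwd; pos1(id69) recv 49: drop
Round 3: pos7(id49) recv 85: fwd; pos1(id69) recv 66: drop
Round 4: pos0(id24) recv 85: fwd
Round 5: pos1(id69) recv 85: fwd
Round 6: pos2(id55) recv 85: fwd
Round 7: pos3(id76) recv 85: fwd
Round 8: pos4(id85) recv 85: ELECTED
Message ID 66 originates at pos 6; dropped at pos 1 in round 3

Answer: 3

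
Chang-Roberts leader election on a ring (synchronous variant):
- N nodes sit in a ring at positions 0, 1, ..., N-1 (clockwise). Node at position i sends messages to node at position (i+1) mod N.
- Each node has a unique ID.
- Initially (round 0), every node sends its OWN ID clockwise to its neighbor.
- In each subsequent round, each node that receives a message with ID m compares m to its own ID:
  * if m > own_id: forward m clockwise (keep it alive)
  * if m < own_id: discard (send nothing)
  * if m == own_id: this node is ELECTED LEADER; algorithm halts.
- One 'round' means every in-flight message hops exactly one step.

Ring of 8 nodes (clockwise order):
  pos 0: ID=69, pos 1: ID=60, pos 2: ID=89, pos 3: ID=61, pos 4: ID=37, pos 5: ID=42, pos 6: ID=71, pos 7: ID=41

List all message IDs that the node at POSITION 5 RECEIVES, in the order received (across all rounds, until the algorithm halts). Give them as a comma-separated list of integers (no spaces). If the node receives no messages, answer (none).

Answer: 37,61,89

Derivation:
Round 1: pos1(id60) recv 69: fwd; pos2(id89) recv 60: drop; pos3(id61) recv 89: fwd; pos4(id37) recv 61: fwd; pos5(id42) recv 37: drop; pos6(id71) recv 42: drop; pos7(id41) recv 71: fwd; pos0(id69) recv 41: drop
Round 2: pos2(id89) recv 69: drop; pos4(id37) recv 89: fwd; pos5(id42) recv 61: fwd; pos0(id69) recv 71: fwd
Round 3: pos5(id42) recv 89: fwd; pos6(id71) recv 61: drop; pos1(id60) recv 71: fwd
Round 4: pos6(id71) recv 89: fwd; pos2(id89) recv 71: drop
Round 5: pos7(id41) recv 89: fwd
Round 6: pos0(id69) recv 89: fwd
Round 7: pos1(id60) recv 89: fwd
Round 8: pos2(id89) recv 89: ELECTED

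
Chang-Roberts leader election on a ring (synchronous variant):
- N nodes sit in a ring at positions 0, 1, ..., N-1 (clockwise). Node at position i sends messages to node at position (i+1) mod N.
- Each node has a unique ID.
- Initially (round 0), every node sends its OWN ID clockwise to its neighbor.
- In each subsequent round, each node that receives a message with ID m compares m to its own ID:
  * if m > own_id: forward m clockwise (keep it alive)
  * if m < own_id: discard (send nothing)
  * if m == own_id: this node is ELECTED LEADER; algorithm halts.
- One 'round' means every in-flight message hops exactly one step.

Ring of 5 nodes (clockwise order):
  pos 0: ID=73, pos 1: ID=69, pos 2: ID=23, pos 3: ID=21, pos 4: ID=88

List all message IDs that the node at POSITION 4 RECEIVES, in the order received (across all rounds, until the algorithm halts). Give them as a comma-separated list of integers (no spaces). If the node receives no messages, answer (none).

Answer: 21,23,69,73,88

Derivation:
Round 1: pos1(id69) recv 73: fwd; pos2(id23) recv 69: fwd; pos3(id21) recv 23: fwd; pos4(id88) recv 21: drop; pos0(id73) recv 88: fwd
Round 2: pos2(id23) recv 73: fwd; pos3(id21) recv 69: fwd; pos4(id88) recv 23: drop; pos1(id69) recv 88: fwd
Round 3: pos3(id21) recv 73: fwd; pos4(id88) recv 69: drop; pos2(id23) recv 88: fwd
Round 4: pos4(id88) recv 73: drop; pos3(id21) recv 88: fwd
Round 5: pos4(id88) recv 88: ELECTED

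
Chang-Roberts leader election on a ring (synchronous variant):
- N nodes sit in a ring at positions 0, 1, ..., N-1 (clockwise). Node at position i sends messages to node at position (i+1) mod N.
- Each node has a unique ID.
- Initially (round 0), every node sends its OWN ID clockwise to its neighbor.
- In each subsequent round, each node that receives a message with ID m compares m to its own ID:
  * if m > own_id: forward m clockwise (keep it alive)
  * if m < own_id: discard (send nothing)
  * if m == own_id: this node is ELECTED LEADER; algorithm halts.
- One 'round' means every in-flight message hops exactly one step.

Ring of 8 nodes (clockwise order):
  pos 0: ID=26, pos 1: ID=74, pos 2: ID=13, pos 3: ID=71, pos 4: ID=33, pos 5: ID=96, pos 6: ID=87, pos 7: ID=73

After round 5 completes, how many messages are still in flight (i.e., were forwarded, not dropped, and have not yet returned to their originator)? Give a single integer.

Round 1: pos1(id74) recv 26: drop; pos2(id13) recv 74: fwd; pos3(id71) recv 13: drop; pos4(id33) recv 71: fwd; pos5(id96) recv 33: drop; pos6(id87) recv 96: fwd; pos7(id73) recv 87: fwd; pos0(id26) recv 73: fwd
Round 2: pos3(id71) recv 74: fwd; pos5(id96) recv 71: drop; pos7(id73) recv 96: fwd; pos0(id26) recv 87: fwd; pos1(id74) recv 73: drop
Round 3: pos4(id33) recv 74: fwd; pos0(id26) recv 96: fwd; pos1(id74) recv 87: fwd
Round 4: pos5(id96) recv 74: drop; pos1(id74) recv 96: fwd; pos2(id13) recv 87: fwd
Round 5: pos2(id13) recv 96: fwd; pos3(id71) recv 87: fwd
After round 5: 2 messages still in flight

Answer: 2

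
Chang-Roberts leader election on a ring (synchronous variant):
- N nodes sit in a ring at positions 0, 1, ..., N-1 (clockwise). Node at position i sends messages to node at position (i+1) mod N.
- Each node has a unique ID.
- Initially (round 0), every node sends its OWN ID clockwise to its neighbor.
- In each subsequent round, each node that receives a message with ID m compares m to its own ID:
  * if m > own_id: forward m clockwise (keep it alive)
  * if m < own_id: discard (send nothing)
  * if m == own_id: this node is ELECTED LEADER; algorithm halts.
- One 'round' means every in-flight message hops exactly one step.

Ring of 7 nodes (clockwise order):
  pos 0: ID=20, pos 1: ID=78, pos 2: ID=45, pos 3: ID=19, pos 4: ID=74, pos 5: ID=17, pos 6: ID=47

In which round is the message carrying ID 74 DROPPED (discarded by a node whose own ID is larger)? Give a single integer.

Answer: 4

Derivation:
Round 1: pos1(id78) recv 20: drop; pos2(id45) recv 78: fwd; pos3(id19) recv 45: fwd; pos4(id74) recv 19: drop; pos5(id17) recv 74: fwd; pos6(id47) recv 17: drop; pos0(id20) recv 47: fwd
Round 2: pos3(id19) recv 78: fwd; pos4(id74) recv 45: drop; pos6(id47) recv 74: fwd; pos1(id78) recv 47: drop
Round 3: pos4(id74) recv 78: fwd; pos0(id20) recv 74: fwd
Round 4: pos5(id17) recv 78: fwd; pos1(id78) recv 74: drop
Round 5: pos6(id47) recv 78: fwd
Round 6: pos0(id20) recv 78: fwd
Round 7: pos1(id78) recv 78: ELECTED
Message ID 74 originates at pos 4; dropped at pos 1 in round 4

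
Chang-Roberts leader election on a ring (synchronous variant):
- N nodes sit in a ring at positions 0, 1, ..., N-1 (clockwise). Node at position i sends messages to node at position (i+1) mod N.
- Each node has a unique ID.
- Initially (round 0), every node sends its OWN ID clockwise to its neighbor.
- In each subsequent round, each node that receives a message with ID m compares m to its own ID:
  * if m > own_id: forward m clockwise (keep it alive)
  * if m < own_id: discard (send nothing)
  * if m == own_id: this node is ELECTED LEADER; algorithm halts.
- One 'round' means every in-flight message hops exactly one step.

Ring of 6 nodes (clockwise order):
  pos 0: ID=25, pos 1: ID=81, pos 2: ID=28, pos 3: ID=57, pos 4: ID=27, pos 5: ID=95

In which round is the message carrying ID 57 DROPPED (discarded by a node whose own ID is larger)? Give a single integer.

Answer: 2

Derivation:
Round 1: pos1(id81) recv 25: drop; pos2(id28) recv 81: fwd; pos3(id57) recv 28: drop; pos4(id27) recv 57: fwd; pos5(id95) recv 27: drop; pos0(id25) recv 95: fwd
Round 2: pos3(id57) recv 81: fwd; pos5(id95) recv 57: drop; pos1(id81) recv 95: fwd
Round 3: pos4(id27) recv 81: fwd; pos2(id28) recv 95: fwd
Round 4: pos5(id95) recv 81: drop; pos3(id57) recv 95: fwd
Round 5: pos4(id27) recv 95: fwd
Round 6: pos5(id95) recv 95: ELECTED
Message ID 57 originates at pos 3; dropped at pos 5 in round 2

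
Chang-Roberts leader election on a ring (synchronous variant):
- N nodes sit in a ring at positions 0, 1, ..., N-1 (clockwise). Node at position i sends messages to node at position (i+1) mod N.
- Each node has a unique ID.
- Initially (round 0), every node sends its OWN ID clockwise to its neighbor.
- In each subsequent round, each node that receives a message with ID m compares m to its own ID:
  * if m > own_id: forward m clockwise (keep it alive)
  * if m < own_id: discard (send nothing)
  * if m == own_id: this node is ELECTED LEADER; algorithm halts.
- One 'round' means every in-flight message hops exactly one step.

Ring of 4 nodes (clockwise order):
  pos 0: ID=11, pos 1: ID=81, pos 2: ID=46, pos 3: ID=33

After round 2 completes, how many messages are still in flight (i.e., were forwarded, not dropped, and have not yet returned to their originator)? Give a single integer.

Round 1: pos1(id81) recv 11: drop; pos2(id46) recv 81: fwd; pos3(id33) recv 46: fwd; pos0(id11) recv 33: fwd
Round 2: pos3(id33) recv 81: fwd; pos0(id11) recv 46: fwd; pos1(id81) recv 33: drop
After round 2: 2 messages still in flight

Answer: 2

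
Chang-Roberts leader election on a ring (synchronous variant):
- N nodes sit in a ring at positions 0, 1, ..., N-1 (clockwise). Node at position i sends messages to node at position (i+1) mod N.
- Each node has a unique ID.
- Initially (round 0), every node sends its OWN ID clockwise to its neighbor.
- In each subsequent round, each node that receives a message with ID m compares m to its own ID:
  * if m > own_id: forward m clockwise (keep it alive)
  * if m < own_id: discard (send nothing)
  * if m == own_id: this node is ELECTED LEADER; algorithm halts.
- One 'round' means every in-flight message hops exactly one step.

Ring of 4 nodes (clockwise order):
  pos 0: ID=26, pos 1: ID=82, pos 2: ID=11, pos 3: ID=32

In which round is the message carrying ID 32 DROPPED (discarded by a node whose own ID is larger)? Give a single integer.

Answer: 2

Derivation:
Round 1: pos1(id82) recv 26: drop; pos2(id11) recv 82: fwd; pos3(id32) recv 11: drop; pos0(id26) recv 32: fwd
Round 2: pos3(id32) recv 82: fwd; pos1(id82) recv 32: drop
Round 3: pos0(id26) recv 82: fwd
Round 4: pos1(id82) recv 82: ELECTED
Message ID 32 originates at pos 3; dropped at pos 1 in round 2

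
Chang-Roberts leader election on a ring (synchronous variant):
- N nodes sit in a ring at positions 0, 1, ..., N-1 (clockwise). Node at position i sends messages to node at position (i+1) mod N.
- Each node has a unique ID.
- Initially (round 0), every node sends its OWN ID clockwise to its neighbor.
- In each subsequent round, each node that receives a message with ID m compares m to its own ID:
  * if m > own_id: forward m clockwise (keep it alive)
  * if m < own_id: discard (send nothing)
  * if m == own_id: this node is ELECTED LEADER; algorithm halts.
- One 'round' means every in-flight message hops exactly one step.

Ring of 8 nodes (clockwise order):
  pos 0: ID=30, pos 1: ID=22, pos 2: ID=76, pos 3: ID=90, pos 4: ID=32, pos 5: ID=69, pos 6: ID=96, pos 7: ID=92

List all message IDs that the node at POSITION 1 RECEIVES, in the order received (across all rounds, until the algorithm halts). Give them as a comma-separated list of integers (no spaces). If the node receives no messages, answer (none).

Round 1: pos1(id22) recv 30: fwd; pos2(id76) recv 22: drop; pos3(id90) recv 76: drop; pos4(id32) recv 90: fwd; pos5(id69) recv 32: drop; pos6(id96) recv 69: drop; pos7(id92) recv 96: fwd; pos0(id30) recv 92: fwd
Round 2: pos2(id76) recv 30: drop; pos5(id69) recv 90: fwd; pos0(id30) recv 96: fwd; pos1(id22) recv 92: fwd
Round 3: pos6(id96) recv 90: drop; pos1(id22) recv 96: fwd; pos2(id76) recv 92: fwd
Round 4: pos2(id76) recv 96: fwd; pos3(id90) recv 92: fwd
Round 5: pos3(id90) recv 96: fwd; pos4(id32) recv 92: fwd
Round 6: pos4(id32) recv 96: fwd; pos5(id69) recv 92: fwd
Round 7: pos5(id69) recv 96: fwd; pos6(id96) recv 92: drop
Round 8: pos6(id96) recv 96: ELECTED

Answer: 30,92,96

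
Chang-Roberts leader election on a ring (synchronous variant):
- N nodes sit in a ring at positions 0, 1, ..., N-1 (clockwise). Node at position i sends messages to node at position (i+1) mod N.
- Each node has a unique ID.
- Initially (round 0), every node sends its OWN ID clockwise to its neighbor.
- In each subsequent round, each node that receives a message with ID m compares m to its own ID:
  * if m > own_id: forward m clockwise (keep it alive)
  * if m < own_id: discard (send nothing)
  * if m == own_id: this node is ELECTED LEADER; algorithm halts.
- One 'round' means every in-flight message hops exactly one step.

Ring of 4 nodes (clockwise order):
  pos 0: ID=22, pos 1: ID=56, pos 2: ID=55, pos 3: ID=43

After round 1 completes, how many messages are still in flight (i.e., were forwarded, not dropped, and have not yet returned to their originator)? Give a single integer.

Round 1: pos1(id56) recv 22: drop; pos2(id55) recv 56: fwd; pos3(id43) recv 55: fwd; pos0(id22) recv 43: fwd
After round 1: 3 messages still in flight

Answer: 3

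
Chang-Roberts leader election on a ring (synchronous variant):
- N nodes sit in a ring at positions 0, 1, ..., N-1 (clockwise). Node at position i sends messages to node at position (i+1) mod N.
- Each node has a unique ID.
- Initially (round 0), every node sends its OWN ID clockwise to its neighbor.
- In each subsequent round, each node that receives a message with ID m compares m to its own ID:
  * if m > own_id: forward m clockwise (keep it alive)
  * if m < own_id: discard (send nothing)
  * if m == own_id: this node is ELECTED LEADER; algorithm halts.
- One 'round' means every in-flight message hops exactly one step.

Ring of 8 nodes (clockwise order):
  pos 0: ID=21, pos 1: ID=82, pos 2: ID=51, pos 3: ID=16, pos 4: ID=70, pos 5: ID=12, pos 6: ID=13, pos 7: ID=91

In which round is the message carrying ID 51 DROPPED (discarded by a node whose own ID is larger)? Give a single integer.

Answer: 2

Derivation:
Round 1: pos1(id82) recv 21: drop; pos2(id51) recv 82: fwd; pos3(id16) recv 51: fwd; pos4(id70) recv 16: drop; pos5(id12) recv 70: fwd; pos6(id13) recv 12: drop; pos7(id91) recv 13: drop; pos0(id21) recv 91: fwd
Round 2: pos3(id16) recv 82: fwd; pos4(id70) recv 51: drop; pos6(id13) recv 70: fwd; pos1(id82) recv 91: fwd
Round 3: pos4(id70) recv 82: fwd; pos7(id91) recv 70: drop; pos2(id51) recv 91: fwd
Round 4: pos5(id12) recv 82: fwd; pos3(id16) recv 91: fwd
Round 5: pos6(id13) recv 82: fwd; pos4(id70) recv 91: fwd
Round 6: pos7(id91) recv 82: drop; pos5(id12) recv 91: fwd
Round 7: pos6(id13) recv 91: fwd
Round 8: pos7(id91) recv 91: ELECTED
Message ID 51 originates at pos 2; dropped at pos 4 in round 2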